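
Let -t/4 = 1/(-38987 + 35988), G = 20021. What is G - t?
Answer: 60042975/2999 ≈ 20021.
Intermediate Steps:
t = 4/2999 (t = -4/(-38987 + 35988) = -4/(-2999) = -4*(-1/2999) = 4/2999 ≈ 0.0013338)
G - t = 20021 - 1*4/2999 = 20021 - 4/2999 = 60042975/2999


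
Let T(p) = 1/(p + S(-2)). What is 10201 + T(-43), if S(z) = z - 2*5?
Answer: 561054/55 ≈ 10201.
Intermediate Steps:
S(z) = -10 + z (S(z) = z - 10 = -10 + z)
T(p) = 1/(-12 + p) (T(p) = 1/(p + (-10 - 2)) = 1/(p - 12) = 1/(-12 + p))
10201 + T(-43) = 10201 + 1/(-12 - 43) = 10201 + 1/(-55) = 10201 - 1/55 = 561054/55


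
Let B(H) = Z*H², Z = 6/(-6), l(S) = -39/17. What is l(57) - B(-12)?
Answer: 2409/17 ≈ 141.71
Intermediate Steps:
l(S) = -39/17 (l(S) = -39*1/17 = -39/17)
Z = -1 (Z = 6*(-⅙) = -1)
B(H) = -H²
l(57) - B(-12) = -39/17 - (-1)*(-12)² = -39/17 - (-1)*144 = -39/17 - 1*(-144) = -39/17 + 144 = 2409/17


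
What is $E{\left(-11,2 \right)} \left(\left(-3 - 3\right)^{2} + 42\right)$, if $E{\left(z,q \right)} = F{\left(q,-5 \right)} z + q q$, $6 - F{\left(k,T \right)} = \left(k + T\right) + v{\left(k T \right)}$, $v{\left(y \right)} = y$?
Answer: $-15990$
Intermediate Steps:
$F{\left(k,T \right)} = 6 - T - k - T k$ ($F{\left(k,T \right)} = 6 - \left(\left(k + T\right) + k T\right) = 6 - \left(\left(T + k\right) + T k\right) = 6 - \left(T + k + T k\right) = 6 - T - k - T k$)
$E{\left(z,q \right)} = q^{2} + z \left(11 + 4 q\right)$ ($E{\left(z,q \right)} = \left(6 - -5 - q - - 5 q\right) z + q q = \left(6 + 5 - q + 5 q\right) z + q^{2} = \left(11 + 4 q\right) z + q^{2} = z \left(11 + 4 q\right) + q^{2} = q^{2} + z \left(11 + 4 q\right)$)
$E{\left(-11,2 \right)} \left(\left(-3 - 3\right)^{2} + 42\right) = \left(2^{2} - 11 \left(11 + 4 \cdot 2\right)\right) \left(\left(-3 - 3\right)^{2} + 42\right) = \left(4 - 11 \left(11 + 8\right)\right) \left(\left(-6\right)^{2} + 42\right) = \left(4 - 209\right) \left(36 + 42\right) = \left(4 - 209\right) 78 = \left(-205\right) 78 = -15990$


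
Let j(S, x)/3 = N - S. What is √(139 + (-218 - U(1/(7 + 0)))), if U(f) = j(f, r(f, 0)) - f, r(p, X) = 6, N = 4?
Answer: I*√4431/7 ≈ 9.5094*I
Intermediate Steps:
j(S, x) = 12 - 3*S (j(S, x) = 3*(4 - S) = 12 - 3*S)
U(f) = 12 - 4*f (U(f) = (12 - 3*f) - f = 12 - 4*f)
√(139 + (-218 - U(1/(7 + 0)))) = √(139 + (-218 - (12 - 4/(7 + 0)))) = √(139 + (-218 - (12 - 4/7))) = √(139 + (-218 - 1*80/7)) = √(139 + (-218 - 80/7)) = √(139 - 1606/7) = √(-633/7) = I*√4431/7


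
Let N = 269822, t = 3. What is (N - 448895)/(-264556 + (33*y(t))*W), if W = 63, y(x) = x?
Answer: 179073/258319 ≈ 0.69322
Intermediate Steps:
(N - 448895)/(-264556 + (33*y(t))*W) = (269822 - 448895)/(-264556 + (33*3)*63) = -179073/(-264556 + 99*63) = -179073/(-264556 + 6237) = -179073/(-258319) = -179073*(-1/258319) = 179073/258319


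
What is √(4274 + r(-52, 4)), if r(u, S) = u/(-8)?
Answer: √17122/2 ≈ 65.426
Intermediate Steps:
r(u, S) = -u/8 (r(u, S) = u*(-⅛) = -u/8)
√(4274 + r(-52, 4)) = √(4274 - ⅛*(-52)) = √(4274 + 13/2) = √(8561/2) = √17122/2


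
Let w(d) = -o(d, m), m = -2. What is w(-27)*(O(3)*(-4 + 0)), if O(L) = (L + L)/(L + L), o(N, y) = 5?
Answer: 20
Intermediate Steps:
O(L) = 1 (O(L) = (2*L)/((2*L)) = (2*L)*(1/(2*L)) = 1)
w(d) = -5 (w(d) = -1*5 = -5)
w(-27)*(O(3)*(-4 + 0)) = -5*(-4 + 0) = -5*(-4) = 20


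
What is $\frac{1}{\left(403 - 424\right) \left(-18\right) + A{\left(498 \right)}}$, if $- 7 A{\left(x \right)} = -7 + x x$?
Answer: $- \frac{7}{245351} \approx -2.8531 \cdot 10^{-5}$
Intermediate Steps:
$A{\left(x \right)} = 1 - \frac{x^{2}}{7}$ ($A{\left(x \right)} = - \frac{-7 + x x}{7} = - \frac{-7 + x^{2}}{7} = 1 - \frac{x^{2}}{7}$)
$\frac{1}{\left(403 - 424\right) \left(-18\right) + A{\left(498 \right)}} = \frac{1}{\left(403 - 424\right) \left(-18\right) + \left(1 - \frac{498^{2}}{7}\right)} = \frac{1}{\left(-21\right) \left(-18\right) + \left(1 - \frac{248004}{7}\right)} = \frac{1}{378 + \left(1 - \frac{248004}{7}\right)} = \frac{1}{378 - \frac{247997}{7}} = \frac{1}{- \frac{245351}{7}} = - \frac{7}{245351}$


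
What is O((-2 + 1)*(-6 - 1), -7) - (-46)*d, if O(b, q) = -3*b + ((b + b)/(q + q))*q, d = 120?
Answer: 5506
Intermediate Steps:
O(b, q) = -2*b (O(b, q) = -3*b + ((2*b)/((2*q)))*q = -3*b + ((2*b)*(1/(2*q)))*q = -3*b + (b/q)*q = -3*b + b = -2*b)
O((-2 + 1)*(-6 - 1), -7) - (-46)*d = -2*(-2 + 1)*(-6 - 1) - (-46)*120 = -(-2)*(-7) - 46*(-120) = -2*7 + 5520 = -14 + 5520 = 5506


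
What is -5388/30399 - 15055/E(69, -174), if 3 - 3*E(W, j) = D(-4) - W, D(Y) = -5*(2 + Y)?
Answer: -457768297/628246 ≈ -728.64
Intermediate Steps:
D(Y) = -10 - 5*Y
E(W, j) = -7/3 + W/3 (E(W, j) = 1 - ((-10 - 5*(-4)) - W)/3 = 1 - ((-10 + 20) - W)/3 = 1 - (10 - W)/3 = 1 + (-10/3 + W/3) = -7/3 + W/3)
-5388/30399 - 15055/E(69, -174) = -5388/30399 - 15055/(-7/3 + (1/3)*69) = -5388*1/30399 - 15055/(-7/3 + 23) = -1796/10133 - 15055/62/3 = -1796/10133 - 15055*3/62 = -1796/10133 - 45165/62 = -457768297/628246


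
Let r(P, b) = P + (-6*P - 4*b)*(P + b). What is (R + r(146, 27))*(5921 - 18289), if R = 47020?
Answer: 1522080288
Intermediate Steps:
r(P, b) = P + (P + b)*(-6*P - 4*b)
(R + r(146, 27))*(5921 - 18289) = (47020 + (146 - 6*146**2 - 4*27**2 - 10*146*27))*(5921 - 18289) = (47020 + (146 - 6*21316 - 4*729 - 39420))*(-12368) = (47020 + (146 - 127896 - 2916 - 39420))*(-12368) = (47020 - 170086)*(-12368) = -123066*(-12368) = 1522080288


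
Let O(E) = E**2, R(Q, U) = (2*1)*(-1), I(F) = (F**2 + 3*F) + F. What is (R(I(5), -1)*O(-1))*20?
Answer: -40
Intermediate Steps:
I(F) = F**2 + 4*F
R(Q, U) = -2 (R(Q, U) = 2*(-1) = -2)
(R(I(5), -1)*O(-1))*20 = -2*(-1)**2*20 = -2*1*20 = -2*20 = -40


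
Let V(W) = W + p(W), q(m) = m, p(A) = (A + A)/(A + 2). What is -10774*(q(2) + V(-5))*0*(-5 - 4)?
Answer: 0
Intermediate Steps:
p(A) = 2*A/(2 + A) (p(A) = (2*A)/(2 + A) = 2*A/(2 + A))
V(W) = W + 2*W/(2 + W)
-10774*(q(2) + V(-5))*0*(-5 - 4) = -10774*(2 - 5*(4 - 5)/(2 - 5))*0*(-5 - 4) = -10774*(2 - 5*(-1)/(-3))*0*(-9) = -10774*(2 - 5*(-⅓)*(-1))*0 = -10774*(2 - 5/3)*0 = -10774*0/3 = -10774*0 = 0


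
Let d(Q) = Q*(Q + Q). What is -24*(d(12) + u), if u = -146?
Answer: -3408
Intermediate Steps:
d(Q) = 2*Q² (d(Q) = Q*(2*Q) = 2*Q²)
-24*(d(12) + u) = -24*(2*12² - 146) = -24*(2*144 - 146) = -24*(288 - 146) = -24*142 = -3408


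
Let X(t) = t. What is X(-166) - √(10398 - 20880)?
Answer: -166 - I*√10482 ≈ -166.0 - 102.38*I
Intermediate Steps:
X(-166) - √(10398 - 20880) = -166 - √(10398 - 20880) = -166 - √(-10482) = -166 - I*√10482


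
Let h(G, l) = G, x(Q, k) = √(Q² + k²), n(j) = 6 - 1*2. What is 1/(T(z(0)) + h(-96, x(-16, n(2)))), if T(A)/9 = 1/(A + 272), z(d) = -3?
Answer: -269/25815 ≈ -0.010420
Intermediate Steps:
n(j) = 4 (n(j) = 6 - 2 = 4)
T(A) = 9/(272 + A) (T(A) = 9/(A + 272) = 9/(272 + A))
1/(T(z(0)) + h(-96, x(-16, n(2)))) = 1/(9/(272 - 3) - 96) = 1/(9/269 - 96) = 1/(-25815/269) = -269/25815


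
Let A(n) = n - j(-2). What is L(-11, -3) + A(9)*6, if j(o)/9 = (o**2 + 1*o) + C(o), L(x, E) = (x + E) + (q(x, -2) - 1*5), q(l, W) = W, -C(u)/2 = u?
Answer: -291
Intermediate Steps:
C(u) = -2*u
L(x, E) = -7 + E + x (L(x, E) = (x + E) + (-2 - 1*5) = (E + x) + (-2 - 5) = (E + x) - 7 = -7 + E + x)
j(o) = -9*o + 9*o**2 (j(o) = 9*((o**2 + 1*o) - 2*o) = 9*((o**2 + o) - 2*o) = 9*((o + o**2) - 2*o) = 9*(o**2 - o) = -9*o + 9*o**2)
A(n) = -54 + n (A(n) = n - 9*(-2)*(-1 - 2) = n - 9*(-2)*(-3) = n - 1*54 = n - 54 = -54 + n)
L(-11, -3) + A(9)*6 = (-7 - 3 - 11) + (-54 + 9)*6 = -21 - 45*6 = -21 - 270 = -291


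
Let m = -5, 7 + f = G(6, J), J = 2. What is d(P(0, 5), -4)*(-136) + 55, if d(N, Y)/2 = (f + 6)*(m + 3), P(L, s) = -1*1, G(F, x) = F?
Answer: 2775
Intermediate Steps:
P(L, s) = -1
f = -1 (f = -7 + 6 = -1)
d(N, Y) = -20 (d(N, Y) = 2*((-1 + 6)*(-5 + 3)) = 2*(5*(-2)) = 2*(-10) = -20)
d(P(0, 5), -4)*(-136) + 55 = -20*(-136) + 55 = 2720 + 55 = 2775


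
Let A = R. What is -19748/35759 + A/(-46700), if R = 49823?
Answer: -2703852257/1669945300 ≈ -1.6191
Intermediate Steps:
A = 49823
-19748/35759 + A/(-46700) = -19748/35759 + 49823/(-46700) = -19748*1/35759 + 49823*(-1/46700) = -19748/35759 - 49823/46700 = -2703852257/1669945300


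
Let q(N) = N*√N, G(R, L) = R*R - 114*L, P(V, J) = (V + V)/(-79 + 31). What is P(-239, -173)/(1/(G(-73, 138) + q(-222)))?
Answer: -2486317/24 - 8843*I*√222/4 ≈ -1.036e+5 - 32939.0*I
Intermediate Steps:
P(V, J) = -V/24 (P(V, J) = (2*V)/(-48) = (2*V)*(-1/48) = -V/24)
G(R, L) = R² - 114*L
q(N) = N^(3/2)
P(-239, -173)/(1/(G(-73, 138) + q(-222))) = (-1/24*(-239))/(1/(((-73)² - 114*138) + (-222)^(3/2))) = 239/(24*(1/((5329 - 15732) - 222*I*√222))) = 239/(24*(1/(-10403 - 222*I*√222))) = 239*(-10403 - 222*I*√222)/24 = -2486317/24 - 8843*I*√222/4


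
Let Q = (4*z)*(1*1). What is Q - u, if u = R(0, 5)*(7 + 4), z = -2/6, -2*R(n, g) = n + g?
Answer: 157/6 ≈ 26.167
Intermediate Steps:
R(n, g) = -g/2 - n/2 (R(n, g) = -(n + g)/2 = -(g + n)/2 = -g/2 - n/2)
z = -1/3 (z = -2*1/6 = -1/3 ≈ -0.33333)
u = -55/2 (u = (-1/2*5 - 1/2*0)*(7 + 4) = (-5/2 + 0)*11 = -5/2*11 = -55/2 ≈ -27.500)
Q = -4/3 (Q = (4*(-1/3))*(1*1) = -4/3*1 = -4/3 ≈ -1.3333)
Q - u = -4/3 - 1*(-55/2) = -4/3 + 55/2 = 157/6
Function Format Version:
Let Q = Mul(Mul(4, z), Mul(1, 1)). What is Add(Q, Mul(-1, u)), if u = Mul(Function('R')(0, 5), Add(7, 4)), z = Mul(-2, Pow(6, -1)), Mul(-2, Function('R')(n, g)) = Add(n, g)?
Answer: Rational(157, 6) ≈ 26.167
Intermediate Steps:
Function('R')(n, g) = Add(Mul(Rational(-1, 2), g), Mul(Rational(-1, 2), n)) (Function('R')(n, g) = Mul(Rational(-1, 2), Add(n, g)) = Mul(Rational(-1, 2), Add(g, n)) = Add(Mul(Rational(-1, 2), g), Mul(Rational(-1, 2), n)))
z = Rational(-1, 3) (z = Mul(-2, Rational(1, 6)) = Rational(-1, 3) ≈ -0.33333)
u = Rational(-55, 2) (u = Mul(Add(Mul(Rational(-1, 2), 5), Mul(Rational(-1, 2), 0)), Add(7, 4)) = Mul(Add(Rational(-5, 2), 0), 11) = Mul(Rational(-5, 2), 11) = Rational(-55, 2) ≈ -27.500)
Q = Rational(-4, 3) (Q = Mul(Mul(4, Rational(-1, 3)), Mul(1, 1)) = Mul(Rational(-4, 3), 1) = Rational(-4, 3) ≈ -1.3333)
Add(Q, Mul(-1, u)) = Add(Rational(-4, 3), Mul(-1, Rational(-55, 2))) = Add(Rational(-4, 3), Rational(55, 2)) = Rational(157, 6)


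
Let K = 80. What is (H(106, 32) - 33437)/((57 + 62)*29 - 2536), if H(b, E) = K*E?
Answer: -30877/915 ≈ -33.745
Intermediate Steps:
H(b, E) = 80*E
(H(106, 32) - 33437)/((57 + 62)*29 - 2536) = (80*32 - 33437)/((57 + 62)*29 - 2536) = (2560 - 33437)/(119*29 - 2536) = -30877/(3451 - 2536) = -30877/915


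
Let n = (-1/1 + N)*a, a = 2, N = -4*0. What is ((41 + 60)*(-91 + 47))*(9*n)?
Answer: 79992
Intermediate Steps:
N = 0
n = -2 (n = (-1/1 + 0)*2 = (-1*1 + 0)*2 = (-1 + 0)*2 = -1*2 = -2)
((41 + 60)*(-91 + 47))*(9*n) = ((41 + 60)*(-91 + 47))*(9*(-2)) = (101*(-44))*(-18) = -4444*(-18) = 79992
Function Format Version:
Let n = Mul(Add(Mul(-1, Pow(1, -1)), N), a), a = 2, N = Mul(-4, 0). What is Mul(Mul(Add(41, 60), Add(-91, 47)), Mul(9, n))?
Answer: 79992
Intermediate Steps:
N = 0
n = -2 (n = Mul(Add(Mul(-1, Pow(1, -1)), 0), 2) = Mul(Add(Mul(-1, 1), 0), 2) = Mul(Add(-1, 0), 2) = Mul(-1, 2) = -2)
Mul(Mul(Add(41, 60), Add(-91, 47)), Mul(9, n)) = Mul(Mul(Add(41, 60), Add(-91, 47)), Mul(9, -2)) = Mul(Mul(101, -44), -18) = Mul(-4444, -18) = 79992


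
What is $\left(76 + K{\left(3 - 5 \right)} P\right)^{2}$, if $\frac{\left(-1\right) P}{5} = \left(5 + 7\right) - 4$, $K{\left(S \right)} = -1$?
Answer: $13456$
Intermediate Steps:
$P = -40$ ($P = - 5 \left(\left(5 + 7\right) - 4\right) = - 5 \left(12 - 4\right) = \left(-5\right) 8 = -40$)
$\left(76 + K{\left(3 - 5 \right)} P\right)^{2} = \left(76 - -40\right)^{2} = \left(76 + 40\right)^{2} = 116^{2} = 13456$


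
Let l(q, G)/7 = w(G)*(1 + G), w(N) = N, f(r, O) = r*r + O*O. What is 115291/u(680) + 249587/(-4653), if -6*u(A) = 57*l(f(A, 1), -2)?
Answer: -569644094/618849 ≈ -920.49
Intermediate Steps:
f(r, O) = O² + r² (f(r, O) = r² + O² = O² + r²)
l(q, G) = 7*G*(1 + G) (l(q, G) = 7*(G*(1 + G)) = 7*G*(1 + G))
u(A) = -133 (u(A) = -19*7*(-2)*(1 - 2)/2 = -19*7*(-2)*(-1)/2 = -19*14/2 = -⅙*798 = -133)
115291/u(680) + 249587/(-4653) = 115291/(-133) + 249587/(-4653) = 115291*(-1/133) + 249587*(-1/4653) = -115291/133 - 249587/4653 = -569644094/618849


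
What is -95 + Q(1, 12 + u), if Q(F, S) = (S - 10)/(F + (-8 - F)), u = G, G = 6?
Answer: -96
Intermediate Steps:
u = 6
Q(F, S) = 5/4 - S/8 (Q(F, S) = (-10 + S)/(-8) = (-10 + S)*(-1/8) = 5/4 - S/8)
-95 + Q(1, 12 + u) = -95 + (5/4 - (12 + 6)/8) = -95 + (5/4 - 1/8*18) = -95 + (5/4 - 9/4) = -95 - 1 = -96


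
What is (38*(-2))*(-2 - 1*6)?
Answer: 608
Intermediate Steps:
(38*(-2))*(-2 - 1*6) = -76*(-2 - 6) = -76*(-8) = 608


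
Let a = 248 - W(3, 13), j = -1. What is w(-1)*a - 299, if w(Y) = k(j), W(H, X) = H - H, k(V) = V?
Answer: -547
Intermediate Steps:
W(H, X) = 0
w(Y) = -1
a = 248 (a = 248 - 1*0 = 248 + 0 = 248)
w(-1)*a - 299 = -1*248 - 299 = -248 - 299 = -547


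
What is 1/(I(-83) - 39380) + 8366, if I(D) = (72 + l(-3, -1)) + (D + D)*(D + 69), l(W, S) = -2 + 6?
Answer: 309374679/36980 ≈ 8366.0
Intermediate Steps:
l(W, S) = 4
I(D) = 76 + 2*D*(69 + D) (I(D) = (72 + 4) + (D + D)*(D + 69) = 76 + (2*D)*(69 + D) = 76 + 2*D*(69 + D))
1/(I(-83) - 39380) + 8366 = 1/((76 + 2*(-83)² + 138*(-83)) - 39380) + 8366 = 1/((76 + 2*6889 - 11454) - 39380) + 8366 = 1/((76 + 13778 - 11454) - 39380) + 8366 = 1/(2400 - 39380) + 8366 = 1/(-36980) + 8366 = -1/36980 + 8366 = 309374679/36980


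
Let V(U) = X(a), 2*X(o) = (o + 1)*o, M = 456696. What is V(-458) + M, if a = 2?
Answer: 456699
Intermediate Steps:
X(o) = o*(1 + o)/2 (X(o) = ((o + 1)*o)/2 = ((1 + o)*o)/2 = (o*(1 + o))/2 = o*(1 + o)/2)
V(U) = 3 (V(U) = (1/2)*2*(1 + 2) = (1/2)*2*3 = 3)
V(-458) + M = 3 + 456696 = 456699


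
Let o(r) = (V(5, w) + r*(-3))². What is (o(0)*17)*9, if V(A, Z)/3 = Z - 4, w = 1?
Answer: 12393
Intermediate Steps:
V(A, Z) = -12 + 3*Z (V(A, Z) = 3*(Z - 4) = 3*(-4 + Z) = -12 + 3*Z)
o(r) = (-9 - 3*r)² (o(r) = ((-12 + 3*1) + r*(-3))² = ((-12 + 3) - 3*r)² = (-9 - 3*r)²)
(o(0)*17)*9 = ((9*(3 + 0)²)*17)*9 = ((9*3²)*17)*9 = ((9*9)*17)*9 = (81*17)*9 = 1377*9 = 12393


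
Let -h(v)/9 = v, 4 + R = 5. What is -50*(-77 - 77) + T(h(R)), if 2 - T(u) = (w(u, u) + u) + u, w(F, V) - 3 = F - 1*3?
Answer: 7729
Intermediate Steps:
R = 1 (R = -4 + 5 = 1)
w(F, V) = F (w(F, V) = 3 + (F - 1*3) = 3 + (F - 3) = 3 + (-3 + F) = F)
h(v) = -9*v
T(u) = 2 - 3*u (T(u) = 2 - ((u + u) + u) = 2 - (2*u + u) = 2 - 3*u)
-50*(-77 - 77) + T(h(R)) = -50*(-77 - 77) + (2 - (-27)) = -50*(-154) + (2 - 3*(-9)) = 7700 + (2 + 27) = 7700 + 29 = 7729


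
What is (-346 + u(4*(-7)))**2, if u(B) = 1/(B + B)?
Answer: 375468129/3136 ≈ 1.1973e+5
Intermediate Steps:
u(B) = 1/(2*B)
(-346 + u(4*(-7)))**2 = (-346 + 1/(2*((4*(-7)))))**2 = (-346 + (1/2)/(-28))**2 = (-346 + (1/2)*(-1/28))**2 = (-346 - 1/56)**2 = (-19377/56)**2 = 375468129/3136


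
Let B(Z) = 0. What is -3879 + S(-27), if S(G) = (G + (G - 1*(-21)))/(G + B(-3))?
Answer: -34900/9 ≈ -3877.8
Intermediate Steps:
S(G) = (21 + 2*G)/G (S(G) = (G + (G - 1*(-21)))/(G + 0) = (G + (G + 21))/G = (G + (21 + G))/G = (21 + 2*G)/G)
-3879 + S(-27) = -3879 + (2 + 21/(-27)) = -3879 + (2 + 21*(-1/27)) = -3879 + (2 - 7/9) = -3879 + 11/9 = -34900/9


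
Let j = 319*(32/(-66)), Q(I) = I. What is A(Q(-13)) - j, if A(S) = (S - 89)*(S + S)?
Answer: 8420/3 ≈ 2806.7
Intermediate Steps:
A(S) = 2*S*(-89 + S) (A(S) = (-89 + S)*(2*S) = 2*S*(-89 + S))
j = -464/3 (j = 319*(32*(-1/66)) = 319*(-16/33) = -464/3 ≈ -154.67)
A(Q(-13)) - j = 2*(-13)*(-89 - 13) - 1*(-464/3) = 2*(-13)*(-102) + 464/3 = 2652 + 464/3 = 8420/3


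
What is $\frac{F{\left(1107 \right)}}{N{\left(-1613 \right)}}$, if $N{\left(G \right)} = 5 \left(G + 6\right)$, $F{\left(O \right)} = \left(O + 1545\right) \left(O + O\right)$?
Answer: $- \frac{5871528}{8035} \approx -730.74$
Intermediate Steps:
$F{\left(O \right)} = 2 O \left(1545 + O\right)$ ($F{\left(O \right)} = \left(1545 + O\right) 2 O = 2 O \left(1545 + O\right)$)
$N{\left(G \right)} = 30 + 5 G$ ($N{\left(G \right)} = 5 \left(6 + G\right) = 30 + 5 G$)
$\frac{F{\left(1107 \right)}}{N{\left(-1613 \right)}} = \frac{2 \cdot 1107 \left(1545 + 1107\right)}{30 + 5 \left(-1613\right)} = \frac{2 \cdot 1107 \cdot 2652}{30 - 8065} = \frac{5871528}{-8035} = 5871528 \left(- \frac{1}{8035}\right) = - \frac{5871528}{8035}$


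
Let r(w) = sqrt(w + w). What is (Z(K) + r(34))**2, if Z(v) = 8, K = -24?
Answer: 132 + 32*sqrt(17) ≈ 263.94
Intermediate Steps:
r(w) = sqrt(2)*sqrt(w) (r(w) = sqrt(2*w) = sqrt(2)*sqrt(w))
(Z(K) + r(34))**2 = (8 + sqrt(2)*sqrt(34))**2 = (8 + 2*sqrt(17))**2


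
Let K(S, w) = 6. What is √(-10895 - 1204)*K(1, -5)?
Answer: 6*I*√12099 ≈ 659.97*I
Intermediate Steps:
√(-10895 - 1204)*K(1, -5) = √(-10895 - 1204)*6 = √(-12099)*6 = (I*√12099)*6 = 6*I*√12099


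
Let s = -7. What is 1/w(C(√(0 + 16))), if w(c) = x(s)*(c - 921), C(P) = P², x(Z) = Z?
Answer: 1/6335 ≈ 0.00015785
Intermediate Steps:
w(c) = 6447 - 7*c (w(c) = -7*(c - 921) = -7*(-921 + c) = 6447 - 7*c)
1/w(C(√(0 + 16))) = 1/(6447 - 7*(√(0 + 16))²) = 1/(6447 - 7*(√16)²) = 1/(6447 - 7*4²) = 1/(6447 - 7*16) = 1/(6447 - 112) = 1/6335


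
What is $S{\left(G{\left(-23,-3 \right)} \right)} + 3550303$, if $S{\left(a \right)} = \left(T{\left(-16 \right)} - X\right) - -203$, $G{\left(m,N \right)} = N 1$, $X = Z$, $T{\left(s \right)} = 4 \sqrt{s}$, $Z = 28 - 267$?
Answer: $3550745 + 16 i \approx 3.5507 \cdot 10^{6} + 16.0 i$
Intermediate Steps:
$Z = -239$
$X = -239$
$G{\left(m,N \right)} = N$
$S{\left(a \right)} = 442 + 16 i$ ($S{\left(a \right)} = \left(4 \sqrt{-16} - -239\right) - -203 = \left(4 \cdot 4 i + 239\right) + 203 = \left(16 i + 239\right) + 203 = \left(239 + 16 i\right) + 203 = 442 + 16 i$)
$S{\left(G{\left(-23,-3 \right)} \right)} + 3550303 = \left(442 + 16 i\right) + 3550303 = 3550745 + 16 i$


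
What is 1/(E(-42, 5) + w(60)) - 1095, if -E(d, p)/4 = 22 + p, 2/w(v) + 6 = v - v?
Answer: -355878/325 ≈ -1095.0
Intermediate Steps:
w(v) = -1/3 (w(v) = 2/(-6 + (v - v)) = 2/(-6 + 0) = 2/(-6) = 2*(-1/6) = -1/3)
E(d, p) = -88 - 4*p (E(d, p) = -4*(22 + p) = -88 - 4*p)
1/(E(-42, 5) + w(60)) - 1095 = 1/((-88 - 4*5) - 1/3) - 1095 = 1/((-88 - 20) - 1/3) - 1095 = 1/(-108 - 1/3) - 1095 = 1/(-325/3) - 1095 = -3/325 - 1095 = -355878/325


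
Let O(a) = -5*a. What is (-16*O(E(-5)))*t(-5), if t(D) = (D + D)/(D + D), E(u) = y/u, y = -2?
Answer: 32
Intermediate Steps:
E(u) = -2/u
t(D) = 1 (t(D) = (2*D)/((2*D)) = (2*D)*(1/(2*D)) = 1)
(-16*O(E(-5)))*t(-5) = -(-80)*(-2/(-5))*1 = -(-80)*(-2*(-1/5))*1 = -(-80)*2/5*1 = -16*(-2)*1 = 32*1 = 32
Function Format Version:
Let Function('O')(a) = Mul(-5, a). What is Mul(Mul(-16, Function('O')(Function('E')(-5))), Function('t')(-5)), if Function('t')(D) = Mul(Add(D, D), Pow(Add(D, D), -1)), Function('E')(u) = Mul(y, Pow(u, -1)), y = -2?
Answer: 32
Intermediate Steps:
Function('E')(u) = Mul(-2, Pow(u, -1))
Function('t')(D) = 1 (Function('t')(D) = Mul(Mul(2, D), Pow(Mul(2, D), -1)) = Mul(Mul(2, D), Mul(Rational(1, 2), Pow(D, -1))) = 1)
Mul(Mul(-16, Function('O')(Function('E')(-5))), Function('t')(-5)) = Mul(Mul(-16, Mul(-5, Mul(-2, Pow(-5, -1)))), 1) = Mul(Mul(-16, Mul(-5, Mul(-2, Rational(-1, 5)))), 1) = Mul(Mul(-16, Mul(-5, Rational(2, 5))), 1) = Mul(Mul(-16, -2), 1) = Mul(32, 1) = 32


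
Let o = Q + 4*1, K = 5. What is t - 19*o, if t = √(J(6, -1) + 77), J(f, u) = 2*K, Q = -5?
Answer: 19 + √87 ≈ 28.327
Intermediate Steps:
J(f, u) = 10 (J(f, u) = 2*5 = 10)
t = √87 (t = √(10 + 77) = √87 ≈ 9.3274)
o = -1 (o = -5 + 4*1 = -5 + 4 = -1)
t - 19*o = √87 - 19*(-1) = √87 + 19 = 19 + √87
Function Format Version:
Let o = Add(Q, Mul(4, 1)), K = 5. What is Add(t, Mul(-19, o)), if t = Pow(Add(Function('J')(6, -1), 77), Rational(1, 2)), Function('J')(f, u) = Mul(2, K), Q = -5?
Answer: Add(19, Pow(87, Rational(1, 2))) ≈ 28.327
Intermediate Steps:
Function('J')(f, u) = 10 (Function('J')(f, u) = Mul(2, 5) = 10)
t = Pow(87, Rational(1, 2)) (t = Pow(Add(10, 77), Rational(1, 2)) = Pow(87, Rational(1, 2)) ≈ 9.3274)
o = -1 (o = Add(-5, Mul(4, 1)) = Add(-5, 4) = -1)
Add(t, Mul(-19, o)) = Add(Pow(87, Rational(1, 2)), Mul(-19, -1)) = Add(Pow(87, Rational(1, 2)), 19) = Add(19, Pow(87, Rational(1, 2)))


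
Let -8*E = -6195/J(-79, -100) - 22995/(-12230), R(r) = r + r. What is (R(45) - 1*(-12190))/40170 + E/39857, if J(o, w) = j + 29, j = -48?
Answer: 18135914387665/59525969709648 ≈ 0.30467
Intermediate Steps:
R(r) = 2*r
J(o, w) = -19 (J(o, w) = -48 + 29 = -19)
E = -15240351/371792 (E = -(-6195/(-19) - 22995/(-12230))/8 = -(-6195*(-1/19) - 22995*(-1/12230))/8 = -(6195/19 + 4599/2446)/8 = -1/8*15240351/46474 = -15240351/371792 ≈ -40.992)
(R(45) - 1*(-12190))/40170 + E/39857 = (2*45 - 1*(-12190))/40170 - 15240351/371792/39857 = (90 + 12190)*(1/40170) - 15240351/371792*1/39857 = 12280*(1/40170) - 15240351/14818513744 = 1228/4017 - 15240351/14818513744 = 18135914387665/59525969709648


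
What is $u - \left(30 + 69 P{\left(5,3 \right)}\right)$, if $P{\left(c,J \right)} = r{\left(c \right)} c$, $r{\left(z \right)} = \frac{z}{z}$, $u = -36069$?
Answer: $-36444$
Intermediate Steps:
$r{\left(z \right)} = 1$
$P{\left(c,J \right)} = c$ ($P{\left(c,J \right)} = 1 c = c$)
$u - \left(30 + 69 P{\left(5,3 \right)}\right) = -36069 - 375 = -36444$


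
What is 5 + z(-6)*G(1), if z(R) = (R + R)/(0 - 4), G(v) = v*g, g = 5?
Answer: 20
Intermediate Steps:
G(v) = 5*v (G(v) = v*5 = 5*v)
z(R) = -R/2 (z(R) = (2*R)/(-4) = (2*R)*(-¼) = -R/2)
5 + z(-6)*G(1) = 5 + (-½*(-6))*(5*1) = 5 + 3*5 = 5 + 15 = 20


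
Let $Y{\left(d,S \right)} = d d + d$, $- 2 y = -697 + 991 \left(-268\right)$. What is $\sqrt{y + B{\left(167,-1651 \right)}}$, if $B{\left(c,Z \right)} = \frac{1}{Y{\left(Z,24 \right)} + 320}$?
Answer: $\frac{12 \sqrt{1715766895579345}}{1362235} \approx 364.89$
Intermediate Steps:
$y = \frac{266285}{2}$ ($y = - \frac{-697 + 991 \left(-268\right)}{2} = - \frac{-697 - 265588}{2} = \left(- \frac{1}{2}\right) \left(-266285\right) = \frac{266285}{2} \approx 1.3314 \cdot 10^{5}$)
$Y{\left(d,S \right)} = d + d^{2}$ ($Y{\left(d,S \right)} = d^{2} + d = d + d^{2}$)
$B{\left(c,Z \right)} = \frac{1}{320 + Z \left(1 + Z\right)}$ ($B{\left(c,Z \right)} = \frac{1}{Z \left(1 + Z\right) + 320} = \frac{1}{320 + Z \left(1 + Z\right)}$)
$\sqrt{y + B{\left(167,-1651 \right)}} = \sqrt{\frac{266285}{2} + \frac{1}{320 - 1651 \left(1 - 1651\right)}} = \sqrt{\frac{266285}{2} + \frac{1}{320 - -2724150}} = \sqrt{\frac{266285}{2} + \frac{1}{320 + 2724150}} = \sqrt{\frac{266285}{2} + \frac{1}{2724470}} = \sqrt{\frac{181371373488}{1362235}} = \frac{12 \sqrt{1715766895579345}}{1362235}$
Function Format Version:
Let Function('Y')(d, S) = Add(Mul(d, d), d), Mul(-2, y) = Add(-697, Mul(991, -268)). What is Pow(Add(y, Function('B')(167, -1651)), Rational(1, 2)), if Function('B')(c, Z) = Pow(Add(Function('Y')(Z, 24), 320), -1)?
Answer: Mul(Rational(12, 1362235), Pow(1715766895579345, Rational(1, 2))) ≈ 364.89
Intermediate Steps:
y = Rational(266285, 2) (y = Mul(Rational(-1, 2), Add(-697, Mul(991, -268))) = Mul(Rational(-1, 2), Add(-697, -265588)) = Mul(Rational(-1, 2), -266285) = Rational(266285, 2) ≈ 1.3314e+5)
Function('Y')(d, S) = Add(d, Pow(d, 2)) (Function('Y')(d, S) = Add(Pow(d, 2), d) = Add(d, Pow(d, 2)))
Function('B')(c, Z) = Pow(Add(320, Mul(Z, Add(1, Z))), -1) (Function('B')(c, Z) = Pow(Add(Mul(Z, Add(1, Z)), 320), -1) = Pow(Add(320, Mul(Z, Add(1, Z))), -1))
Pow(Add(y, Function('B')(167, -1651)), Rational(1, 2)) = Pow(Add(Rational(266285, 2), Pow(Add(320, Mul(-1651, Add(1, -1651))), -1)), Rational(1, 2)) = Pow(Add(Rational(266285, 2), Pow(Add(320, Mul(-1651, -1650)), -1)), Rational(1, 2)) = Pow(Add(Rational(266285, 2), Pow(Add(320, 2724150), -1)), Rational(1, 2)) = Pow(Add(Rational(266285, 2), Pow(2724470, -1)), Rational(1, 2)) = Pow(Add(Rational(266285, 2), Rational(1, 2724470)), Rational(1, 2)) = Pow(Rational(181371373488, 1362235), Rational(1, 2)) = Mul(Rational(12, 1362235), Pow(1715766895579345, Rational(1, 2)))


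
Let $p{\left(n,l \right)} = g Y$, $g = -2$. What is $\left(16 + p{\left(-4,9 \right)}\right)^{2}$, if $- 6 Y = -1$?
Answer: $\frac{2209}{9} \approx 245.44$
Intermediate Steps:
$Y = \frac{1}{6}$ ($Y = \left(- \frac{1}{6}\right) \left(-1\right) = \frac{1}{6} \approx 0.16667$)
$p{\left(n,l \right)} = - \frac{1}{3}$ ($p{\left(n,l \right)} = \left(-2\right) \frac{1}{6} = - \frac{1}{3}$)
$\left(16 + p{\left(-4,9 \right)}\right)^{2} = \left(16 - \frac{1}{3}\right)^{2} = \left(\frac{47}{3}\right)^{2} = \frac{2209}{9}$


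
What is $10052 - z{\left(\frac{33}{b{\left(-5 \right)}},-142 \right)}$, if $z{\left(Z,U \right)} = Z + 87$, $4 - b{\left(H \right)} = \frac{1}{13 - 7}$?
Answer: $\frac{228997}{23} \approx 9956.4$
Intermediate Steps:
$b{\left(H \right)} = \frac{23}{6}$ ($b{\left(H \right)} = 4 - \frac{1}{13 - 7} = 4 - \frac{1}{6} = \frac{23}{6}$)
$z{\left(Z,U \right)} = 87 + Z$
$10052 - z{\left(\frac{33}{b{\left(-5 \right)}},-142 \right)} = 10052 - \left(87 + \frac{33}{\frac{23}{6}}\right) = 10052 - \left(87 + 33 \cdot \frac{6}{23}\right) = 10052 - \left(87 + \frac{198}{23}\right) = 10052 - \frac{2199}{23} = \frac{228997}{23}$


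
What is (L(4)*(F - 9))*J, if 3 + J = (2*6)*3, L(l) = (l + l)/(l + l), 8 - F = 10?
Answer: -363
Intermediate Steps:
F = -2 (F = 8 - 1*10 = 8 - 10 = -2)
L(l) = 1 (L(l) = (2*l)/((2*l)) = (2*l)*(1/(2*l)) = 1)
J = 33 (J = -3 + (2*6)*3 = -3 + 12*3 = -3 + 36 = 33)
(L(4)*(F - 9))*J = (1*(-2 - 9))*33 = (1*(-11))*33 = -11*33 = -363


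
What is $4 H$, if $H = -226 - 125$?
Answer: $-1404$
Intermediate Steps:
$H = -351$
$4 H = 4 \left(-351\right) = -1404$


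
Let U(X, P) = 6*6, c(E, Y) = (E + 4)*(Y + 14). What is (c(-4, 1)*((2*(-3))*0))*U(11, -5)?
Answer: 0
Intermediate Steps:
c(E, Y) = (4 + E)*(14 + Y)
U(X, P) = 36
(c(-4, 1)*((2*(-3))*0))*U(11, -5) = ((56 + 4*1 + 14*(-4) - 4*1)*((2*(-3))*0))*36 = ((56 + 4 - 56 - 4)*(-6*0))*36 = (0*0)*36 = 0*36 = 0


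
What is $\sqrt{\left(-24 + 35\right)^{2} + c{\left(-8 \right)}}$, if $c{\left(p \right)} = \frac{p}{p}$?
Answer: $\sqrt{122} \approx 11.045$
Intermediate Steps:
$c{\left(p \right)} = 1$
$\sqrt{\left(-24 + 35\right)^{2} + c{\left(-8 \right)}} = \sqrt{\left(-24 + 35\right)^{2} + 1} = \sqrt{11^{2} + 1} = \sqrt{121 + 1} = \sqrt{122}$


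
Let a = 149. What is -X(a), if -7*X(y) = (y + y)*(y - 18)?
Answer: 39038/7 ≈ 5576.9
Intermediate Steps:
X(y) = -2*y*(-18 + y)/7 (X(y) = -(y + y)*(y - 18)/7 = -2*y*(-18 + y)/7)
-X(a) = -2*149*(18 - 1*149)/7 = -2*149*(18 - 149)/7 = -2*149*(-131)/7 = -1*(-39038/7) = 39038/7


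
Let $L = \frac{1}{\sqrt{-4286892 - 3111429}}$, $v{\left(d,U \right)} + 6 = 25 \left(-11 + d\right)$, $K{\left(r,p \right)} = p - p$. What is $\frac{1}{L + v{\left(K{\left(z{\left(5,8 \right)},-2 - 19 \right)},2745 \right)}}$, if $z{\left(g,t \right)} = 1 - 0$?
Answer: $- \frac{2078928201}{584178824482} + \frac{i \sqrt{7398321}}{584178824482} \approx -0.0035587 + 4.6561 \cdot 10^{-9} i$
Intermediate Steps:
$z{\left(g,t \right)} = 1$ ($z{\left(g,t \right)} = 1 + 0 = 1$)
$K{\left(r,p \right)} = 0$
$v{\left(d,U \right)} = -281 + 25 d$ ($v{\left(d,U \right)} = -6 + 25 \left(-11 + d\right) = -6 + \left(-275 + 25 d\right) = -281 + 25 d$)
$L = - \frac{i \sqrt{7398321}}{7398321}$ ($L = \frac{1}{\sqrt{-7398321}} = \frac{1}{i \sqrt{7398321}} = - \frac{i \sqrt{7398321}}{7398321} \approx - 0.00036765 i$)
$\frac{1}{L + v{\left(K{\left(z{\left(5,8 \right)},-2 - 19 \right)},2745 \right)}} = \frac{1}{- \frac{i \sqrt{7398321}}{7398321} + \left(-281 + 25 \cdot 0\right)} = \frac{1}{- \frac{i \sqrt{7398321}}{7398321} + \left(-281 + 0\right)} = \frac{1}{- \frac{i \sqrt{7398321}}{7398321} - 281} = \frac{1}{-281 - \frac{i \sqrt{7398321}}{7398321}}$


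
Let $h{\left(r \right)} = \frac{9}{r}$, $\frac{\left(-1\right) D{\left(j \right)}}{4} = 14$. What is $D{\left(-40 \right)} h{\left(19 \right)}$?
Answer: $- \frac{504}{19} \approx -26.526$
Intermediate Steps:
$D{\left(j \right)} = -56$ ($D{\left(j \right)} = \left(-4\right) 14 = -56$)
$D{\left(-40 \right)} h{\left(19 \right)} = - 56 \cdot \frac{9}{19} = - 56 \cdot 9 \cdot \frac{1}{19} = \left(-56\right) \frac{9}{19} = - \frac{504}{19}$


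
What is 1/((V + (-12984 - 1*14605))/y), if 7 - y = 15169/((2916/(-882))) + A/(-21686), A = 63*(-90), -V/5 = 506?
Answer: -1153033225/7558001622 ≈ -0.15256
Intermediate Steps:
V = -2530 (V = -5*506 = -2530)
A = -5670
y = 1153033225/250938 (y = 7 - (15169/((2916/(-882))) - 5670/(-21686)) = 7 - (15169/((2916*(-1/882))) - 5670*(-1/21686)) = 7 - (15169/(-162/49) + 405/1549) = 7 - (15169*(-49/162) + 405/1549) = 7 - (-743281/162 + 405/1549) = 7 - 1*(-1151276659/250938) = 7 + 1151276659/250938 = 1153033225/250938 ≈ 4594.9)
1/((V + (-12984 - 1*14605))/y) = 1/((-2530 + (-12984 - 1*14605))/(1153033225/250938)) = 1/((-2530 + (-12984 - 14605))*(250938/1153033225)) = 1/((-2530 - 27589)*(250938/1153033225)) = 1/(-30119*250938/1153033225) = 1/(-7558001622/1153033225) = -1153033225/7558001622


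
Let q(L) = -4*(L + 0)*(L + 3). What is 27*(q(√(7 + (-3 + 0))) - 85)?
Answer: -3375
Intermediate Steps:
q(L) = -4*L*(3 + L)
27*(q(√(7 + (-3 + 0))) - 85) = 27*(-4*√(7 + (-3 + 0))*(3 + √(7 + (-3 + 0))) - 85) = 27*(-4*√(7 - 3)*(3 + √(7 - 3)) - 85) = 27*(-4*√4*(3 + √4) - 85) = 27*(-4*2*(3 + 2) - 85) = 27*(-4*2*5 - 85) = 27*(-40 - 85) = 27*(-125) = -3375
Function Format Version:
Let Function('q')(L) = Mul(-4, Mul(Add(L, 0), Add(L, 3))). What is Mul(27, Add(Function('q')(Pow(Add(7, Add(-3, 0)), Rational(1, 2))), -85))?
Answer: -3375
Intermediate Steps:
Function('q')(L) = Mul(-4, L, Add(3, L)) (Function('q')(L) = Mul(-4, Mul(L, Add(3, L))) = Mul(-4, L, Add(3, L)))
Mul(27, Add(Function('q')(Pow(Add(7, Add(-3, 0)), Rational(1, 2))), -85)) = Mul(27, Add(Mul(-4, Pow(Add(7, Add(-3, 0)), Rational(1, 2)), Add(3, Pow(Add(7, Add(-3, 0)), Rational(1, 2)))), -85)) = Mul(27, Add(Mul(-4, Pow(Add(7, -3), Rational(1, 2)), Add(3, Pow(Add(7, -3), Rational(1, 2)))), -85)) = Mul(27, Add(Mul(-4, Pow(4, Rational(1, 2)), Add(3, Pow(4, Rational(1, 2)))), -85)) = Mul(27, Add(Mul(-4, 2, Add(3, 2)), -85)) = Mul(27, Add(Mul(-4, 2, 5), -85)) = Mul(27, Add(-40, -85)) = Mul(27, -125) = -3375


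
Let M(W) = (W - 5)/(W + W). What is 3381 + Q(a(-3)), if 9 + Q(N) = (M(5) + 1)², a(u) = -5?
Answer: 3373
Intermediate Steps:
M(W) = (-5 + W)/(2*W) (M(W) = (-5 + W)/((2*W)) = (-5 + W)*(1/(2*W)) = (-5 + W)/(2*W))
Q(N) = -8 (Q(N) = -9 + ((½)*(-5 + 5)/5 + 1)² = -9 + ((½)*(⅕)*0 + 1)² = -9 + (0 + 1)² = -9 + 1² = -9 + 1 = -8)
3381 + Q(a(-3)) = 3381 - 8 = 3373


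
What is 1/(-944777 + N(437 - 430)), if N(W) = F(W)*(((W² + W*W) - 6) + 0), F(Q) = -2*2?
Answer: -1/945145 ≈ -1.0580e-6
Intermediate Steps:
F(Q) = -4
N(W) = 24 - 8*W² (N(W) = -4*(((W² + W*W) - 6) + 0) = -4*(((W² + W²) - 6) + 0) = -4*((2*W² - 6) + 0) = -4*((-6 + 2*W²) + 0) = -4*(-6 + 2*W²) = 24 - 8*W²)
1/(-944777 + N(437 - 430)) = 1/(-944777 + (24 - 8*(437 - 430)²)) = 1/(-944777 + (24 - 8*7²)) = 1/(-944777 + (24 - 8*49)) = 1/(-944777 + (24 - 392)) = 1/(-944777 - 368) = 1/(-945145) = -1/945145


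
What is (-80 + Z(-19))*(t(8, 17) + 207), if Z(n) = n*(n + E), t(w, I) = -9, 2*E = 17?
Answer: 23661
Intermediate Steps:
E = 17/2 (E = (½)*17 = 17/2 ≈ 8.5000)
Z(n) = n*(17/2 + n) (Z(n) = n*(n + 17/2) = n*(17/2 + n))
(-80 + Z(-19))*(t(8, 17) + 207) = (-80 + (½)*(-19)*(17 + 2*(-19)))*(-9 + 207) = (-80 + (½)*(-19)*(17 - 38))*198 = (-80 + (½)*(-19)*(-21))*198 = (-80 + 399/2)*198 = (239/2)*198 = 23661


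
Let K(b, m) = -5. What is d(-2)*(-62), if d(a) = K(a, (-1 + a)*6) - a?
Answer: 186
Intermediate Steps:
d(a) = -5 - a
d(-2)*(-62) = (-5 - 1*(-2))*(-62) = (-5 + 2)*(-62) = -3*(-62) = 186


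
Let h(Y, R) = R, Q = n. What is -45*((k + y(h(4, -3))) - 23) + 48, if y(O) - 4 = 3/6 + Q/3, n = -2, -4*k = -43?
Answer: 1707/4 ≈ 426.75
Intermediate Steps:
k = 43/4 (k = -1/4*(-43) = 43/4 ≈ 10.750)
Q = -2
y(O) = 23/6 (y(O) = 4 + (3/6 - 2/3) = 4 + (3*(1/6) - 2*1/3) = 4 + (1/2 - 2/3) = 4 - 1/6 = 23/6)
-45*((k + y(h(4, -3))) - 23) + 48 = -45*((43/4 + 23/6) - 23) + 48 = -45*(175/12 - 23) + 48 = -45*(-101/12) + 48 = 1515/4 + 48 = 1707/4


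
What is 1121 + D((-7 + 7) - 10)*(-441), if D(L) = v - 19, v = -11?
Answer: 14351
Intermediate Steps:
D(L) = -30 (D(L) = -11 - 19 = -30)
1121 + D((-7 + 7) - 10)*(-441) = 1121 - 30*(-441) = 1121 + 13230 = 14351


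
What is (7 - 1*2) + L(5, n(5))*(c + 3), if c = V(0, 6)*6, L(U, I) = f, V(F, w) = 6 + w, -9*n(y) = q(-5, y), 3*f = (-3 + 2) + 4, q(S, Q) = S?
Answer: 80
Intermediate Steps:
f = 1 (f = ((-3 + 2) + 4)/3 = (-1 + 4)/3 = (1/3)*3 = 1)
n(y) = 5/9 (n(y) = -1/9*(-5) = 5/9)
L(U, I) = 1
c = 72 (c = (6 + 6)*6 = 12*6 = 72)
(7 - 1*2) + L(5, n(5))*(c + 3) = (7 - 1*2) + 1*(72 + 3) = (7 - 2) + 1*75 = 5 + 75 = 80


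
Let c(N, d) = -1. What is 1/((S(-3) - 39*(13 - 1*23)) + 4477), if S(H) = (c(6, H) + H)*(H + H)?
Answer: 1/4891 ≈ 0.00020446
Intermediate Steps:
S(H) = 2*H*(-1 + H) (S(H) = (-1 + H)*(H + H) = (-1 + H)*(2*H) = 2*H*(-1 + H))
1/((S(-3) - 39*(13 - 1*23)) + 4477) = 1/((2*(-3)*(-1 - 3) - 39*(13 - 1*23)) + 4477) = 1/((2*(-3)*(-4) - 39*(13 - 23)) + 4477) = 1/((24 - 39*(-10)) + 4477) = 1/((24 + 390) + 4477) = 1/(414 + 4477) = 1/4891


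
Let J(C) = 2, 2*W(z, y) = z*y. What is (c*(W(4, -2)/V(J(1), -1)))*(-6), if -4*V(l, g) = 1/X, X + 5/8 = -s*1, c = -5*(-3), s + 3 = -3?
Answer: -7740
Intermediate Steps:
W(z, y) = y*z/2 (W(z, y) = (z*y)/2 = (y*z)/2 = y*z/2)
s = -6 (s = -3 - 3 = -6)
c = 15
X = 43/8 (X = -5/8 - 1*(-6)*1 = -5/8 + 6*1 = -5/8 + 6 = 43/8 ≈ 5.3750)
V(l, g) = -2/43 (V(l, g) = -1/(4*43/8) = -¼*8/43 = -2/43)
(c*(W(4, -2)/V(J(1), -1)))*(-6) = (15*(((½)*(-2)*4)/(-2/43)))*(-6) = (15*(-4*(-43/2)))*(-6) = (15*86)*(-6) = 1290*(-6) = -7740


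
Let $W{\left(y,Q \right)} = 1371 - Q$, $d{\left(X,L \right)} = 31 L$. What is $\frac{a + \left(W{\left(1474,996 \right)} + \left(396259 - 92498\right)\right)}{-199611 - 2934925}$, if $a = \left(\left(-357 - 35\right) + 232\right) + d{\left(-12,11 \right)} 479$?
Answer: $- \frac{467315}{3134536} \approx -0.14909$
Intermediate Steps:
$a = 163179$ ($a = \left(\left(-357 - 35\right) + 232\right) + 31 \cdot 11 \cdot 479 = \left(-392 + 232\right) + 341 \cdot 479 = -160 + 163339 = 163179$)
$\frac{a + \left(W{\left(1474,996 \right)} + \left(396259 - 92498\right)\right)}{-199611 - 2934925} = \frac{163179 + \left(\left(1371 - 996\right) + \left(396259 - 92498\right)\right)}{-199611 - 2934925} = \frac{163179 + \left(\left(1371 - 996\right) + 303761\right)}{-3134536} = \left(163179 + \left(375 + 303761\right)\right) \left(- \frac{1}{3134536}\right) = \left(163179 + 304136\right) \left(- \frac{1}{3134536}\right) = 467315 \left(- \frac{1}{3134536}\right) = - \frac{467315}{3134536}$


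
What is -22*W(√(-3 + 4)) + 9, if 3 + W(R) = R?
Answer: 53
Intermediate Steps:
W(R) = -3 + R
-22*W(√(-3 + 4)) + 9 = -22*(-3 + √(-3 + 4)) + 9 = -22*(-3 + √1) + 9 = -22*(-3 + 1) + 9 = -22*(-2) + 9 = 44 + 9 = 53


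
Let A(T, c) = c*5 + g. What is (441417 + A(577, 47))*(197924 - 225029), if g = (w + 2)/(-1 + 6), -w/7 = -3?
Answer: -11971102143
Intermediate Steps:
w = 21 (w = -7*(-3) = 21)
g = 23/5 (g = (21 + 2)/(-1 + 6) = 23/5 ≈ 4.6000)
A(T, c) = 23/5 + 5*c (A(T, c) = c*5 + 23/5 = 5*c + 23/5 = 23/5 + 5*c)
(441417 + A(577, 47))*(197924 - 225029) = (441417 + (23/5 + 5*47))*(197924 - 225029) = (441417 + (23/5 + 235))*(-27105) = (441417 + 1198/5)*(-27105) = (2208283/5)*(-27105) = -11971102143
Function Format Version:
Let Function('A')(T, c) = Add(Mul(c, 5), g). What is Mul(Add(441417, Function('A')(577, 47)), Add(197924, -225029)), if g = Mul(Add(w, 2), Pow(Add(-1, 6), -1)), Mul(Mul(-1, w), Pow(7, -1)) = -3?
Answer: -11971102143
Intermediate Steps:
w = 21 (w = Mul(-7, -3) = 21)
g = Rational(23, 5) (g = Mul(Add(21, 2), Pow(Add(-1, 6), -1)) = Mul(23, Pow(5, -1)) = Mul(23, Rational(1, 5)) = Rational(23, 5) ≈ 4.6000)
Function('A')(T, c) = Add(Rational(23, 5), Mul(5, c)) (Function('A')(T, c) = Add(Mul(c, 5), Rational(23, 5)) = Add(Mul(5, c), Rational(23, 5)) = Add(Rational(23, 5), Mul(5, c)))
Mul(Add(441417, Function('A')(577, 47)), Add(197924, -225029)) = Mul(Add(441417, Add(Rational(23, 5), Mul(5, 47))), Add(197924, -225029)) = Mul(Add(441417, Add(Rational(23, 5), 235)), -27105) = Mul(Add(441417, Rational(1198, 5)), -27105) = Mul(Rational(2208283, 5), -27105) = -11971102143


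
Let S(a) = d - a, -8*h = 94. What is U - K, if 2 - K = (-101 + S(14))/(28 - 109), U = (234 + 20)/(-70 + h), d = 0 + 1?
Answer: -10888/2943 ≈ -3.6996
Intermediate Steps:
h = -47/4 (h = -1/8*94 = -47/4 ≈ -11.750)
d = 1
U = -1016/327 (U = (234 + 20)/(-70 - 47/4) = 254/(-327/4) = 254*(-4/327) = -1016/327 ≈ -3.1070)
S(a) = 1 - a
K = 16/27 (K = 2 - (-101 + (1 - 1*14))/(28 - 109) = 2 - (-101 + (1 - 14))/(-81) = 2 - (-101 - 13)*(-1)/81 = 2 - (-114)*(-1)/81 = 2 - 1*38/27 = 2 - 38/27 = 16/27 ≈ 0.59259)
U - K = -1016/327 - 1*16/27 = -1016/327 - 16/27 = -10888/2943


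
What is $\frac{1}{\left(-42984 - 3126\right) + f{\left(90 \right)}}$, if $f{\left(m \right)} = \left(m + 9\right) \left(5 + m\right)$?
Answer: $- \frac{1}{36705} \approx -2.7244 \cdot 10^{-5}$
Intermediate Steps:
$f{\left(m \right)} = \left(5 + m\right) \left(9 + m\right)$ ($f{\left(m \right)} = \left(9 + m\right) \left(5 + m\right) = \left(5 + m\right) \left(9 + m\right)$)
$\frac{1}{\left(-42984 - 3126\right) + f{\left(90 \right)}} = \frac{1}{\left(-42984 - 3126\right) + \left(45 + 90^{2} + 14 \cdot 90\right)} = \frac{1}{-46110 + \left(45 + 8100 + 1260\right)} = \frac{1}{-46110 + 9405} = \frac{1}{-36705} = - \frac{1}{36705}$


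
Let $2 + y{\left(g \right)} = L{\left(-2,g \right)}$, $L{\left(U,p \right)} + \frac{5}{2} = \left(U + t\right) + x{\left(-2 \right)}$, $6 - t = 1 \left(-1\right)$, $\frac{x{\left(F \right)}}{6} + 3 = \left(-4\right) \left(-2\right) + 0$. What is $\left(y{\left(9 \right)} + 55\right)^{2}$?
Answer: $\frac{29241}{4} \approx 7310.3$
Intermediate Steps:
$x{\left(F \right)} = 30$ ($x{\left(F \right)} = -18 + 6 \left(\left(-4\right) \left(-2\right) + 0\right) = -18 + 6 \left(8 + 0\right) = -18 + 6 \cdot 8 = -18 + 48 = 30$)
$t = 7$ ($t = 6 - 1 \left(-1\right) = 6 - -1 = 6 + 1 = 7$)
$L{\left(U,p \right)} = \frac{69}{2} + U$ ($L{\left(U,p \right)} = - \frac{5}{2} + \left(\left(U + 7\right) + 30\right) = - \frac{5}{2} + \left(\left(7 + U\right) + 30\right) = - \frac{5}{2} + \left(37 + U\right) = \frac{69}{2} + U$)
$y{\left(g \right)} = \frac{61}{2}$ ($y{\left(g \right)} = -2 + \left(\frac{69}{2} - 2\right) = -2 + \frac{65}{2} = \frac{61}{2}$)
$\left(y{\left(9 \right)} + 55\right)^{2} = \left(\frac{61}{2} + 55\right)^{2} = \left(\frac{171}{2}\right)^{2} = \frac{29241}{4}$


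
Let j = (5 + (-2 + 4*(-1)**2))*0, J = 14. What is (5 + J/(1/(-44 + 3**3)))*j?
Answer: 0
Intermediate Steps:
j = 0 (j = (5 + (-2 + 4*1))*0 = (5 + (-2 + 4))*0 = (5 + 2)*0 = 7*0 = 0)
(5 + J/(1/(-44 + 3**3)))*j = (5 + 14/(1/(-44 + 3**3)))*0 = (5 + 14/(1/(-44 + 27)))*0 = (5 + 14/(1/(-17)))*0 = (5 + 14/(-1/17))*0 = (5 + 14*(-17))*0 = (5 - 238)*0 = -233*0 = 0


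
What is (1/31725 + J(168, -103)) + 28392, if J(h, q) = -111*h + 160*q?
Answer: -213699599/31725 ≈ -6736.0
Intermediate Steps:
(1/31725 + J(168, -103)) + 28392 = (1/31725 + (-111*168 + 160*(-103))) + 28392 = (1/31725 + (-18648 - 16480)) + 28392 = (1/31725 - 35128) + 28392 = -1114435799/31725 + 28392 = -213699599/31725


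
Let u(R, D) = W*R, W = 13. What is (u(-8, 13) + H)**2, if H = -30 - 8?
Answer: 20164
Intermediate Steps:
u(R, D) = 13*R
H = -38
(u(-8, 13) + H)**2 = (13*(-8) - 38)**2 = (-104 - 38)**2 = (-142)**2 = 20164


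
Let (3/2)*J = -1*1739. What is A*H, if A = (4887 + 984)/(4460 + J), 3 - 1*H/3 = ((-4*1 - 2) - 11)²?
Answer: -7555977/4951 ≈ -1526.2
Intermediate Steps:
J = -3478/3 (J = 2*(-1*1739)/3 = (⅔)*(-1739) = -3478/3 ≈ -1159.3)
H = -858 (H = 9 - 3*((-4*1 - 2) - 11)² = 9 - 3*((-4 - 2) - 11)² = 9 - 3*(-6 - 11)² = 9 - 3*(-17)² = 9 - 3*289 = 9 - 867 = -858)
A = 17613/9902 (A = (4887 + 984)/(4460 - 3478/3) = 5871/(9902/3) = 5871*(3/9902) = 17613/9902 ≈ 1.7787)
A*H = (17613/9902)*(-858) = -7555977/4951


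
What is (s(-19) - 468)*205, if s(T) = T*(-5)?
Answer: -76465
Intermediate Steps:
s(T) = -5*T
(s(-19) - 468)*205 = (-5*(-19) - 468)*205 = (95 - 468)*205 = -373*205 = -76465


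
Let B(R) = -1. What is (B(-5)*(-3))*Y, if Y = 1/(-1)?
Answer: -3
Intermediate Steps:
Y = -1
(B(-5)*(-3))*Y = -1*(-3)*(-1) = 3*(-1) = -3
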